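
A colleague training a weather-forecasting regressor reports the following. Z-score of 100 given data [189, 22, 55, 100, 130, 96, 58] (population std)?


μ = 92.8571, σ = 51.2039
z = (100 - 92.8571)/51.2039 = 0.1395

0.1395


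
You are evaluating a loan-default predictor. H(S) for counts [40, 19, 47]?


Probabilities: [40/106, 19/106, 47/106] ≈ [0.3774, 0.1792, 0.4434]
H = -((40/106)·log₂(40/106) + (19/106)·log₂(19/106) + (47/106)·log₂(47/106))
  = 1.4953 bits

1.4953 bits


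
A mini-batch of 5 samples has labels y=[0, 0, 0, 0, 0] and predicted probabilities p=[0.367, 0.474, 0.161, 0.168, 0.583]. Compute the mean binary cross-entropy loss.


L[0] = -ln(1-0.367) = -ln(0.633) = 0.4573
L[1] = -ln(1-0.474) = -ln(0.526) = 0.6425
L[2] = -ln(1-0.161) = -ln(0.839) = 0.1755
L[3] = -ln(1-0.168) = -ln(0.832) = 0.1839
L[4] = -ln(1-0.583) = -ln(0.417) = 0.8747
mean = (0.4573 + 0.6425 + 0.1755 + 0.1839 + 0.8747)/5 = 0.4668

0.4668


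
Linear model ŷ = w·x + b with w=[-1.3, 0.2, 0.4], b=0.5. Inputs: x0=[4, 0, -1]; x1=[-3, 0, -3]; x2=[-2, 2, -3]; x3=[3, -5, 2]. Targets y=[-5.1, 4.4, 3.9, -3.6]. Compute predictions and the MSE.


ŷ0 = (-1.3)·(4) + (0.2)·(0) + (0.4)·(-1) + 0.5 = -5.1
ŷ1 = (-1.3)·(-3) + (0.2)·(0) + (0.4)·(-3) + 0.5 = 3.2
ŷ2 = (-1.3)·(-2) + (0.2)·(2) + (0.4)·(-3) + 0.5 = 2.3
ŷ3 = (-1.3)·(3) + (0.2)·(-5) + (0.4)·(2) + 0.5 = -3.6
errors² = [0.0, 1.44, 2.56, 0.0]
MSE = 4.0000/4 = 1.0

1.0


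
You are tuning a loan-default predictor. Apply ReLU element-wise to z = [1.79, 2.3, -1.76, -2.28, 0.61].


ReLU(1.79) = max(0, 1.79) = 1.79
ReLU(2.3) = max(0, 2.3) = 2.3
ReLU(-1.76) = max(0, -1.76) = 0.0
ReLU(-2.28) = max(0, -2.28) = 0.0
ReLU(0.61) = max(0, 0.61) = 0.61
result = [1.79, 2.3, 0.0, 0.0, 0.61]

[1.79, 2.3, 0.0, 0.0, 0.61]


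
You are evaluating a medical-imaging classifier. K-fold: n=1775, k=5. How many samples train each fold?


Fold size = 1775/5 = 355
Training per fold = 1775 - 355 = 1420

1420


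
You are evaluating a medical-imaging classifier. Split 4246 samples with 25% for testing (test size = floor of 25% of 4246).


Test = ⌊4246·25/100⌋ = 1061
Train = 4246 - 1061 = 3185

Train: 3185, Test: 1061


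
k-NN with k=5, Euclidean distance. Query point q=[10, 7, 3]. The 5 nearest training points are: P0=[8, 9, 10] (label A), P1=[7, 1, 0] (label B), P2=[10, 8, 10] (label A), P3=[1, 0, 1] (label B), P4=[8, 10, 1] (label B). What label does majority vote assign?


d(q,P0) = 7.5498  (label A)
d(q,P1) = 7.3485  (label B)
d(q,P2) = 7.0711  (label A)
d(q,P3) = 11.5758  (label B)
d(q,P4) = 4.1231  (label B)
Votes: A=2, B=3
Majority → B

B


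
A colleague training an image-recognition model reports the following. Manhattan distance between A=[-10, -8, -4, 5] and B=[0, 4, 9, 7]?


d = |-10-0| + |-8-4| + |-4-9| + |5-7|
  = 10 + 12 + 13 + 2
  = 37

37


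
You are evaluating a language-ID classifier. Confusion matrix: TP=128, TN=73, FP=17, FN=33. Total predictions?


Total = TP + TN + FP + FN
= 128 + 73 + 17 + 33
= 251
(Predicted positive: 145, predicted negative: 106)

251


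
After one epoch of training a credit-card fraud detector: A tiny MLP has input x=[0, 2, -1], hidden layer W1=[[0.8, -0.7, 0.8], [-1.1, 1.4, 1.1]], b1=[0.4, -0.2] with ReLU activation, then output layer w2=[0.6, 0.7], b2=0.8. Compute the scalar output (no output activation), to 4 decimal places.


z1[0] = (0.8)·(0) + (-0.7)·(2) + (0.8)·(-1) + 0.4 = -1.8
z1[1] = (-1.1)·(0) + (1.4)·(2) + (1.1)·(-1) - 0.2 = 1.5
h = ReLU(z1) = [0.0, 1.5]
output = (0.6)·(0.0) + (0.7)·(1.5) + 0.8 = 1.85

1.85


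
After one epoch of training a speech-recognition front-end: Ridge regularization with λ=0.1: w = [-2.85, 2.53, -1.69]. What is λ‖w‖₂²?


‖w‖₂² = (-2.85)² + (2.53)² + (-1.69)²
     = 8.1225 + 6.4009 + 2.8561
     = 17.3795
λ·‖w‖₂² = 0.1·17.3795 = 1.73795

1.73795


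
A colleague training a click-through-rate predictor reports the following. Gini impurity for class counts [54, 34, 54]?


Probabilities: [54/142, 34/142, 54/142] ≈ [0.3803, 0.2394, 0.3803]
Σpᵢ² = (2916 + 1156 + 2916)/142² = 6988/20164
Gini = 1 - Σpᵢ² = 1 - 6988/20164 = 0.6534

0.6534


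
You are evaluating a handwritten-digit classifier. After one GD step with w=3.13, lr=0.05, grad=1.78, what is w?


w_new = w - α·∇
= 3.13 - 0.05·1.78
= 3.13 - 0.089
= 3.041

3.041


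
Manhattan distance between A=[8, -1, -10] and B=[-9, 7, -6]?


d = |8+ 9| + |-1-7| + |-10+ 6|
  = 17 + 8 + 4
  = 29

29


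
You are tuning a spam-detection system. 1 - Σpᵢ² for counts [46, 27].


Probabilities: [46/73, 27/73] ≈ [0.6301, 0.3699]
Σpᵢ² = (2116 + 729)/73² = 2845/5329
Gini = 1 - Σpᵢ² = 1 - 2845/5329 = 0.4661

0.4661


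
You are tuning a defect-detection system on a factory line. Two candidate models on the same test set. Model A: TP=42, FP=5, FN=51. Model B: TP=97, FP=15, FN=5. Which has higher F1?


Model A: P=42/47=0.8936, R=42/93=0.4516, F1=2PR/(P+R)=2TP/(2TP+FP+FN)=84/140=0.6
Model B: P=97/112=0.8661, R=97/102=0.951, F1=2PR/(P+R)=2TP/(2TP+FP+FN)=194/214=0.9065
0.6 < 0.9065 → Model B

Model B


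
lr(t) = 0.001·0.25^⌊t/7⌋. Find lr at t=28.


n_drops = ⌊28/7⌋ = 4
lr = 0.001·0.25^4 = 0.001·0.00390625 = 0.00000390625

0.00000390625


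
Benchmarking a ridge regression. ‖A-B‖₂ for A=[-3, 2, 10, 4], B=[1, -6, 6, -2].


d = √((-3-1)² + (2+ 6)² + (10-6)² + (4+ 2)²)
  = √(16 + 64 + 16 + 36)
  = √132 = 11.4891

11.4891


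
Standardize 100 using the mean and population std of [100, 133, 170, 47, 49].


μ = 99.8, σ = 47.7468
z = (100 - 99.8)/47.7468 = 0.0042

0.0042


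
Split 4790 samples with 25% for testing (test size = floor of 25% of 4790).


Test = ⌊4790·25/100⌋ = 1197
Train = 4790 - 1197 = 3593

Train: 3593, Test: 1197


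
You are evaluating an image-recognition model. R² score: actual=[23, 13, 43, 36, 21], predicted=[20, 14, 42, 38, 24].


ȳ = 27.2
SS_res = Σ(y-ŷ)² = 24
SS_tot = Σ(y-ȳ)² = 584.8
R² = 1 - SS_res/SS_tot = 1 - 0.041 = 0.959

0.959


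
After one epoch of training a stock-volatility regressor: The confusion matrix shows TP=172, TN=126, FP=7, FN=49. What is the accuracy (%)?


Accuracy = (TP+TN)/(TP+TN+FP+FN)
= (172+126)/(354)
= 298/354 = 84.18%

84.18%


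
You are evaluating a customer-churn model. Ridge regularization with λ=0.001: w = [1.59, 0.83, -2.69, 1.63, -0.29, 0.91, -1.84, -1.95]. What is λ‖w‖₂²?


‖w‖₂² = (1.59)² + (0.83)² + (-2.69)² + (1.63)² + (-0.29)² + (0.91)² + (-1.84)² + (-1.95)²
     = 2.5281 + 0.6889 + 7.2361 + 2.6569 + 0.0841 + 0.8281 + 3.3856 + 3.8025
     = 21.2103
λ·‖w‖₂² = 0.001·21.2103 = 0.02121

0.02121


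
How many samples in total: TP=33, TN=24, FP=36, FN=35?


Total = TP + TN + FP + FN
= 33 + 24 + 36 + 35
= 128
(Predicted positive: 69, predicted negative: 59)

128


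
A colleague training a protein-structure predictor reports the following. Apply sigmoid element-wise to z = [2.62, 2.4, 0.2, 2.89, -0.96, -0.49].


σ(2.62) = 1/(1+e^-2.62) = 0.9321
σ(2.4) = 1/(1+e^-2.4) = 0.9168
σ(0.2) = 1/(1+e^-0.2) = 0.5498
σ(2.89) = 1/(1+e^-2.89) = 0.9473
σ(-0.96) = 1/(1+e^0.96) = 0.2769
σ(-0.49) = 1/(1+e^0.49) = 0.3799
result = [0.9321, 0.9168, 0.5498, 0.9473, 0.2769, 0.3799]

[0.9321, 0.9168, 0.5498, 0.9473, 0.2769, 0.3799]


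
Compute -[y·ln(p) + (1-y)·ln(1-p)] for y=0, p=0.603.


BCE = -[y·ln(p) + (1-y)·ln(1-p)]
= -0 - 1·ln(1-0.603)
= -ln(0.397) = 0.9238

0.9238


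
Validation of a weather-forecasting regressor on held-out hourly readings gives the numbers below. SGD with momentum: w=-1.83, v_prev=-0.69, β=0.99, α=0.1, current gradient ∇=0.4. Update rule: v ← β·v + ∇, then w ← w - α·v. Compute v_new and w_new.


v_new = 0.99·-0.69 + 0.4 = -0.6831 + 0.4 = -0.2831
w_new = -1.83 - 0.1·-0.2831 = -1.83 + 0.02831 = -1.80169

v_new=-0.2831, w_new=-1.80169


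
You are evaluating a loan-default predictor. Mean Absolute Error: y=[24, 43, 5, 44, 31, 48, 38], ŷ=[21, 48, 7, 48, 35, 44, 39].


Absolute errors: |24-21|=3, |43-48|=5, |5-7|=2, |44-48|=4, |31-35|=4, |48-44|=4, |38-39|=1
Sum = 23
MAE = 23/7 = 23/7

23/7


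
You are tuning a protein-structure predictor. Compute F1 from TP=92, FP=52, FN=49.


Precision = 92/144 = 0.6389
Recall = 92/141 = 0.6525
F1 = 2·P·R/(P+R) = 2·TP/(2·TP+FP+FN) = 184/(184+52+49) = 184/285 = 0.6456

0.6456


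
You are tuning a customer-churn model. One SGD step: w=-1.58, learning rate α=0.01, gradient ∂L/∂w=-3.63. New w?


w_new = w - α·∇
= -1.58 - 0.01·-3.63
= -1.58 + 0.0363
= -1.5437

-1.5437


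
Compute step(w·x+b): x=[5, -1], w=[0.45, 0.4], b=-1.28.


z = (5)·(0.45) + (-1)·(0.4) - 1.28
  = 0.57
step(z) = 1 (z≥0)

1


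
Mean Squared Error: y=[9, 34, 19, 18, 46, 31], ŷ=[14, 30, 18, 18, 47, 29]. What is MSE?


Squared errors: (9-14)²=25, (34-30)²=16, (19-18)²=1, (18-18)²=0, (46-47)²=1, (31-29)²=4
Sum = 47
MSE = 47/6 = 47/6

47/6


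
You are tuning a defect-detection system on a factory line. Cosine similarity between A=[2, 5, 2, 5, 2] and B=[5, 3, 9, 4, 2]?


A·B = 2·5 + 5·3 + 2·9 + 5·4 + 2·2 = 67
‖A‖ = √62 = 7.874, ‖B‖ = √135 = 11.619
cos = 67/(√62·√135) = 67/√8370 = 0.7323

0.7323


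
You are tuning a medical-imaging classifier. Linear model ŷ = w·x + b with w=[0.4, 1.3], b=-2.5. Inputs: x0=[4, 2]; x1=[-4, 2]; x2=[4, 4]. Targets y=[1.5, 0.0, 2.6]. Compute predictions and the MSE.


ŷ0 = (0.4)·(4) + (1.3)·(2) - 2.5 = 1.7
ŷ1 = (0.4)·(-4) + (1.3)·(2) - 2.5 = -1.5
ŷ2 = (0.4)·(4) + (1.3)·(4) - 2.5 = 4.3
errors² = [0.04, 2.25, 2.89]
MSE = 5.1800/3 = 1.7267

1.7267


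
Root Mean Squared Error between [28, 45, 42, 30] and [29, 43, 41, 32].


MSE = 10/4 = 2.5
RMSE = √(10/4) = 1.5811

1.5811


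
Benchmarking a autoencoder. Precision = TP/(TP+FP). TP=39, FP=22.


Precision = TP/(TP+FP)
= 39/(39+22)
= 39/61 = 63.93%

63.93%


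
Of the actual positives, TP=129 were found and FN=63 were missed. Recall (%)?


Recall = TP/(TP+FN)
= 129/(129+63)
= 129/192 = 67.19%

67.19%


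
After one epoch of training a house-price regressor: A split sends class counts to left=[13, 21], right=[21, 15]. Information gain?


Parent = [34, 36], H_parent = 0.9994
H_left = 0.9597 (n=34), H_right = 0.9799 (n=36)
H_children = (34/70)·0.9597 + (36/70)·0.9799 = 0.9701
IG = 0.9994 - 0.9701 = 0.0293

0.0293


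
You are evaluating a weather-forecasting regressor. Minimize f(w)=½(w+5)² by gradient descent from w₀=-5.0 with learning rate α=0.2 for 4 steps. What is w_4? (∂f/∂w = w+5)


step 1: grad = -5+5 = 0; w = -5 - 0.2·(0) = -5
step 2: grad = -5+5 = 0; w = -5 - 0.2·(0) = -5
step 3: grad = -5+5 = 0; w = -5 - 0.2·(0) = -5
step 4: grad = -5+5 = 0; w = -5 - 0.2·(0) = -5

-5


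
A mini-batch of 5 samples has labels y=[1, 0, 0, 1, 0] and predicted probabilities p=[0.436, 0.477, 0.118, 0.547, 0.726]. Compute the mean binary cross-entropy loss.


L[0] = -ln(0.436) = 0.8301
L[1] = -ln(1-0.477) = -ln(0.523) = 0.6482
L[2] = -ln(1-0.118) = -ln(0.882) = 0.1256
L[3] = -ln(0.547) = 0.6033
L[4] = -ln(1-0.726) = -ln(0.274) = 1.2946
mean = (0.8301 + 0.6482 + 0.1256 + 0.6033 + 1.2946)/5 = 0.7004

0.7004


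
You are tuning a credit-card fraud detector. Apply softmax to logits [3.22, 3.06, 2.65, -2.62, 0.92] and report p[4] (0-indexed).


Exponentials: e^3.22=25.0281, e^3.06=21.3276, e^2.65=14.154, e^-2.62=0.0728, e^0.92=2.5093
Sum = 63.0918
Softmax = [0.3967, 0.338, 0.2243, 0.0012, 0.0398]
p[4] = 2.5093/63.0918 = 0.0398

0.0398


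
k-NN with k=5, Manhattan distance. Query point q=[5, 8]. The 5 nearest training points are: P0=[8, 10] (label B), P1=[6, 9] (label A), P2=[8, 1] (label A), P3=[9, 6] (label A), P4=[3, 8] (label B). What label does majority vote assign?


d(q,P0) = 5  (label B)
d(q,P1) = 2  (label A)
d(q,P2) = 10  (label A)
d(q,P3) = 6  (label A)
d(q,P4) = 2  (label B)
Votes: A=3, B=2
Majority → A

A


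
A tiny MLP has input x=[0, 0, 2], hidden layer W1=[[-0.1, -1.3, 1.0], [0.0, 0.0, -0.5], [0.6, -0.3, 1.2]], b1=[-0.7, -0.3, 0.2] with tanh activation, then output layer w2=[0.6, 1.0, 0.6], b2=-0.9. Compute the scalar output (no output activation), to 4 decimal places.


z1[0] = (-0.1)·(0) + (-1.3)·(0) + (1.0)·(2) - 0.7 = 1.3
z1[1] = (0.0)·(0) + (0.0)·(0) + (-0.5)·(2) - 0.3 = -1.3
z1[2] = (0.6)·(0) + (-0.3)·(0) + (1.2)·(2) + 0.2 = 2.6
h = tanh(z1) = [0.8617, -0.8617, 0.989]
output = (0.6)·(0.8617) + (1.0)·(-0.8617) + (0.6)·(0.989) - 0.9 = -0.6513

-0.6513


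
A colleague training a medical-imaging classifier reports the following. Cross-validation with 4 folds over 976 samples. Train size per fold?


Fold size = 976/4 = 244
Training per fold = 976 - 244 = 732

732


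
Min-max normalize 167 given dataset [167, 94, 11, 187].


min=11, max=187
(167-11)/(187-11) = 156/176 = 0.8864

0.8864


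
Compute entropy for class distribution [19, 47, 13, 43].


Probabilities: [19/122, 47/122, 13/122, 43/122] ≈ [0.1557, 0.3852, 0.1066, 0.3525]
H = -((19/122)·log₂(19/122) + (47/122)·log₂(47/122) + (13/122)·log₂(13/122) + (43/122)·log₂(43/122))
  = 1.8224 bits

1.8224 bits


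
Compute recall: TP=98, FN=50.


Recall = TP/(TP+FN)
= 98/(98+50)
= 98/148 = 66.22%

66.22%


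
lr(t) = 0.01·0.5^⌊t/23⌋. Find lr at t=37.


n_drops = ⌊37/23⌋ = 1
lr = 0.01·0.5^1 = 0.01·0.5 = 0.005

0.005


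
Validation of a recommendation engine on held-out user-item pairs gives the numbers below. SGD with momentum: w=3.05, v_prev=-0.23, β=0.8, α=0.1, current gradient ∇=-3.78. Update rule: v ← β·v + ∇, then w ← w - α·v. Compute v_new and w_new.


v_new = 0.8·-0.23 - 3.78 = -0.184 - 3.78 = -3.964
w_new = 3.05 - 0.1·-3.964 = 3.05 + 0.3964 = 3.4464

v_new=-3.964, w_new=3.4464


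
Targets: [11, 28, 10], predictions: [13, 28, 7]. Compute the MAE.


Absolute errors: |11-13|=2, |28-28|=0, |10-7|=3
Sum = 5
MAE = 5/3 = 5/3

5/3


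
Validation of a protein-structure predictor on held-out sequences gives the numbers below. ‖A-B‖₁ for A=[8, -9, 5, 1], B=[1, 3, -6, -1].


d = |8-1| + |-9-3| + |5+ 6| + |1+ 1|
  = 7 + 12 + 11 + 2
  = 32

32


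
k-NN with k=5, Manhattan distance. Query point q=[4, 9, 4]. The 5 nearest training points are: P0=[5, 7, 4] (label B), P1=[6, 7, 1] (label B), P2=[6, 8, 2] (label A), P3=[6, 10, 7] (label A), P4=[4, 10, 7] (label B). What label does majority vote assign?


d(q,P0) = 3  (label B)
d(q,P1) = 7  (label B)
d(q,P2) = 5  (label A)
d(q,P3) = 6  (label A)
d(q,P4) = 4  (label B)
Votes: A=2, B=3
Majority → B

B


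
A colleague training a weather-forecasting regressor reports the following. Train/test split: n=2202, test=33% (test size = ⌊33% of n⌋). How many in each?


Test = ⌊2202·33/100⌋ = 726
Train = 2202 - 726 = 1476

Train: 1476, Test: 726


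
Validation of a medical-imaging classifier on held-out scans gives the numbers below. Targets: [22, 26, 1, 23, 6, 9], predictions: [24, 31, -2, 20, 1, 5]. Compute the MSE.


Squared errors: (22-24)²=4, (26-31)²=25, (1+ 2)²=9, (23-20)²=9, (6-1)²=25, (9-5)²=16
Sum = 88
MSE = 88/6 = 44/3

44/3


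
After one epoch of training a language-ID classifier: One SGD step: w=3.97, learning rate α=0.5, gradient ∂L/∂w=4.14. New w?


w_new = w - α·∇
= 3.97 - 0.5·4.14
= 3.97 - 2.07
= 1.9

1.9


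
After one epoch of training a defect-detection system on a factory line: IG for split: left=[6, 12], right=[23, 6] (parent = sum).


Parent = [29, 18], H_parent = 0.9601
H_left = 0.9183 (n=18), H_right = 0.7355 (n=29)
H_children = (18/47)·0.9183 + (29/47)·0.7355 = 0.8055
IG = 0.9601 - 0.8055 = 0.1546

0.1546


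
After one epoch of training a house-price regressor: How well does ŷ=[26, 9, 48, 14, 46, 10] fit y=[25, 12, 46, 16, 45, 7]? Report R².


ȳ = 25.1667
SS_res = Σ(y-ŷ)² = 28
SS_tot = Σ(y-ȳ)² = 1414.83
R² = 1 - SS_res/SS_tot = 1 - 0.0198 = 0.9802

0.9802


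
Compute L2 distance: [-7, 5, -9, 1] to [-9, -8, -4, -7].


d = √((-7+ 9)² + (5+ 8)² + (-9+ 4)² + (1+ 7)²)
  = √(4 + 169 + 25 + 64)
  = √262 = 16.1864

16.1864


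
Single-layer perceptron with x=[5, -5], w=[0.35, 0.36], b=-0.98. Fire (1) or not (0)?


z = (5)·(0.35) + (-5)·(0.36) - 0.98
  = -1.03
step(z) = 0 (z<0)

0


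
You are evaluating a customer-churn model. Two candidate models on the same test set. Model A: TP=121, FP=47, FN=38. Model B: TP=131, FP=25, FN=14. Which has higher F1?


Model A: P=121/168=0.7202, R=121/159=0.761, F1=2PR/(P+R)=2TP/(2TP+FP+FN)=242/327=0.7401
Model B: P=131/156=0.8397, R=131/145=0.9034, F1=2PR/(P+R)=2TP/(2TP+FP+FN)=262/301=0.8704
0.7401 < 0.8704 → Model B

Model B


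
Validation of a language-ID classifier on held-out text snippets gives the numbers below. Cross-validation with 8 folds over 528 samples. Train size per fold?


Fold size = 528/8 = 66
Training per fold = 528 - 66 = 462

462


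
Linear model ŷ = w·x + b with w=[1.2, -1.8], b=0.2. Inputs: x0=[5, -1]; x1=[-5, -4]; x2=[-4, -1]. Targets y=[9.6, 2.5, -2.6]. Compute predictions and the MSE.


ŷ0 = (1.2)·(5) + (-1.8)·(-1) + 0.2 = 8.0
ŷ1 = (1.2)·(-5) + (-1.8)·(-4) + 0.2 = 1.4
ŷ2 = (1.2)·(-4) + (-1.8)·(-1) + 0.2 = -2.8
errors² = [2.56, 1.21, 0.04]
MSE = 3.8100/3 = 1.27

1.27


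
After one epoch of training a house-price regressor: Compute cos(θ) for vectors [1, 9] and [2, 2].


A·B = 1·2 + 9·2 = 20
‖A‖ = √82 = 9.0554, ‖B‖ = √8 = 2.8284
cos = 20/(√82·√8) = 20/√656 = 0.7809

0.7809


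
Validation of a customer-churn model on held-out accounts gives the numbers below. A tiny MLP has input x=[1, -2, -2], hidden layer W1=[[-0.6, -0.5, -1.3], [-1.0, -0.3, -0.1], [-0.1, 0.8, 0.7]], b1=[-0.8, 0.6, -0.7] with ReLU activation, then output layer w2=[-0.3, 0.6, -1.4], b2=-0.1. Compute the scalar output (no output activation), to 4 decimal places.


z1[0] = (-0.6)·(1) + (-0.5)·(-2) + (-1.3)·(-2) - 0.8 = 2.2
z1[1] = (-1.0)·(1) + (-0.3)·(-2) + (-0.1)·(-2) + 0.6 = 0.4
z1[2] = (-0.1)·(1) + (0.8)·(-2) + (0.7)·(-2) - 0.7 = -3.8
h = ReLU(z1) = [2.2, 0.4, 0.0]
output = (-0.3)·(2.2) + (0.6)·(0.4) + (-1.4)·(0.0) - 0.1 = -0.52

-0.52


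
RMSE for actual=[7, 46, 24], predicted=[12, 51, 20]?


MSE = 66/3 = 22
RMSE = √(66/3) = 4.6904

4.6904


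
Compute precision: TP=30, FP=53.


Precision = TP/(TP+FP)
= 30/(30+53)
= 30/83 = 36.14%

36.14%


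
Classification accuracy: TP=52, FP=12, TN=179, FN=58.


Accuracy = (TP+TN)/(TP+TN+FP+FN)
= (52+179)/(301)
= 231/301 = 76.74%

76.74%


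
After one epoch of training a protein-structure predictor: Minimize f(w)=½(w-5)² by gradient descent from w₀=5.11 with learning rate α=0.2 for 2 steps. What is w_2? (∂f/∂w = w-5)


step 1: grad = 5.11-5 = 0.11; w = 5.11 - 0.2·(0.11) = 5.088
step 2: grad = 5.088-5 = 0.088; w = 5.088 - 0.2·(0.088) = 5.0704

5.0704


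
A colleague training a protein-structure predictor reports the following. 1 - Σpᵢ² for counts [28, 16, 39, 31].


Probabilities: [28/114, 16/114, 39/114, 31/114] ≈ [0.2456, 0.1404, 0.3421, 0.2719]
Σpᵢ² = (784 + 256 + 1521 + 961)/114² = 3522/12996
Gini = 1 - Σpᵢ² = 1 - 3522/12996 = 0.729

0.729


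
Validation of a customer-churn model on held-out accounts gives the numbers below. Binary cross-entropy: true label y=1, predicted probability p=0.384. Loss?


BCE = -[y·ln(p) + (1-y)·ln(1-p)]
= -1·ln(0.384) - 0
= -ln(0.384) = 0.9571

0.9571


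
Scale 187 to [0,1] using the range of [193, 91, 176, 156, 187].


min=91, max=193
(187-91)/(193-91) = 96/102 = 0.9412

0.9412


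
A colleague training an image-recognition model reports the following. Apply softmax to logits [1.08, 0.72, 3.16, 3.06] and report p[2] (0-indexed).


Exponentials: e^1.08=2.9447, e^0.72=2.0544, e^3.16=23.5706, e^3.06=21.3276
Sum = 49.8973
Softmax = [0.059, 0.0412, 0.4724, 0.4274]
p[2] = 23.5706/49.8973 = 0.4724

0.4724


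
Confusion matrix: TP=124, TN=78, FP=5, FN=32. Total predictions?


Total = TP + TN + FP + FN
= 124 + 78 + 5 + 32
= 239
(Predicted positive: 129, predicted negative: 110)

239


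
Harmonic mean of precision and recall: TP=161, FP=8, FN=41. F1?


Precision = 161/169 = 0.9527
Recall = 161/202 = 0.797
F1 = 2·P·R/(P+R) = 2·TP/(2·TP+FP+FN) = 322/(322+8+41) = 322/371 = 0.8679

0.8679


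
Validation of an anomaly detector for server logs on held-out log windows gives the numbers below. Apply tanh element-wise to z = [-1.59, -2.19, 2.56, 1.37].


tanh(-1.59) = -0.9201
tanh(-2.19) = -0.9753
tanh(2.56) = 0.9881
tanh(1.37) = 0.8787
result = [-0.9201, -0.9753, 0.9881, 0.8787]

[-0.9201, -0.9753, 0.9881, 0.8787]


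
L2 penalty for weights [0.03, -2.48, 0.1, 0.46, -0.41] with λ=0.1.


‖w‖₂² = (0.03)² + (-2.48)² + (0.1)² + (0.46)² + (-0.41)²
     = 0.0009 + 6.1504 + 0.01 + 0.2116 + 0.1681
     = 6.541
λ·‖w‖₂² = 0.1·6.541 = 0.6541

0.6541


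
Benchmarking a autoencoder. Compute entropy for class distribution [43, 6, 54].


Probabilities: [43/103, 6/103, 54/103] ≈ [0.4175, 0.0583, 0.5243]
H = -((43/103)·log₂(43/103) + (6/103)·log₂(6/103) + (54/103)·log₂(54/103))
  = 1.2535 bits

1.2535 bits


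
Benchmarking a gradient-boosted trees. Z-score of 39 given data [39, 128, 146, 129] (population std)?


μ = 110.5, σ = 41.8957
z = (39 - 110.5)/41.8957 = -1.7066

-1.7066


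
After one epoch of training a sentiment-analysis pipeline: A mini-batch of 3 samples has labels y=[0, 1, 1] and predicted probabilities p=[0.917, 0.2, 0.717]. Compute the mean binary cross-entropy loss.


L[0] = -ln(1-0.917) = -ln(0.083) = 2.4889
L[1] = -ln(0.2) = 1.6094
L[2] = -ln(0.717) = 0.3327
mean = (2.4889 + 1.6094 + 0.3327)/3 = 1.477

1.477


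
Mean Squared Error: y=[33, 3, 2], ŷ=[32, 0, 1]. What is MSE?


Squared errors: (33-32)²=1, (3-0)²=9, (2-1)²=1
Sum = 11
MSE = 11/3 = 11/3

11/3


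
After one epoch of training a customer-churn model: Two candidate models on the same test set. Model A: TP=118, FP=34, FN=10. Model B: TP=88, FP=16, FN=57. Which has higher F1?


Model A: P=118/152=0.7763, R=118/128=0.9219, F1=2PR/(P+R)=2TP/(2TP+FP+FN)=236/280=0.8429
Model B: P=88/104=0.8462, R=88/145=0.6069, F1=2PR/(P+R)=2TP/(2TP+FP+FN)=176/249=0.7068
0.8429 > 0.7068 → Model A

Model A


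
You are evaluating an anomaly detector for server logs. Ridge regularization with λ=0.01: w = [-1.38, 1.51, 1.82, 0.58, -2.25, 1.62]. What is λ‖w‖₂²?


‖w‖₂² = (-1.38)² + (1.51)² + (1.82)² + (0.58)² + (-2.25)² + (1.62)²
     = 1.9044 + 2.2801 + 3.3124 + 0.3364 + 5.0625 + 2.6244
     = 15.5202
λ·‖w‖₂² = 0.01·15.5202 = 0.155202

0.155202


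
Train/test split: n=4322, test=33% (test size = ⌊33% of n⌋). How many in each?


Test = ⌊4322·33/100⌋ = 1426
Train = 4322 - 1426 = 2896

Train: 2896, Test: 1426


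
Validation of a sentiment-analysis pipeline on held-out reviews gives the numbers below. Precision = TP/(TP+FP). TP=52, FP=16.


Precision = TP/(TP+FP)
= 52/(52+16)
= 52/68 = 76.47%

76.47%


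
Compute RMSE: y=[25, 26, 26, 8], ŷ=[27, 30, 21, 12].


MSE = 61/4 = 15.25
RMSE = √(61/4) = 3.9051

3.9051


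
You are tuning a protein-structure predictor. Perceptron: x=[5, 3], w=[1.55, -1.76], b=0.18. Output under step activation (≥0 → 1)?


z = (5)·(1.55) + (3)·(-1.76) + 0.18
  = 2.65
step(z) = 1 (z≥0)

1


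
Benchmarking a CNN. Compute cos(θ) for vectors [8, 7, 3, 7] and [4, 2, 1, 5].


A·B = 8·4 + 7·2 + 3·1 + 7·5 = 84
‖A‖ = √171 = 13.0767, ‖B‖ = √46 = 6.7823
cos = 84/(√171·√46) = 84/√7866 = 0.9471

0.9471


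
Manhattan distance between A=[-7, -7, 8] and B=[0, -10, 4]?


d = |-7-0| + |-7+ 10| + |8-4|
  = 7 + 3 + 4
  = 14

14


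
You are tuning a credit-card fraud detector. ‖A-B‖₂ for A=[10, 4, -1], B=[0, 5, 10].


d = √((10-0)² + (4-5)² + (-1-10)²)
  = √(100 + 1 + 121)
  = √222 = 14.8997

14.8997


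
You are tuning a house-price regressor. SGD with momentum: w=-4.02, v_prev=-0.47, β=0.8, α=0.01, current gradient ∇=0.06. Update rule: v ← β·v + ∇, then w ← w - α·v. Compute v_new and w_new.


v_new = 0.8·-0.47 + 0.06 = -0.376 + 0.06 = -0.316
w_new = -4.02 - 0.01·-0.316 = -4.02 + 0.00316 = -4.01684

v_new=-0.316, w_new=-4.01684


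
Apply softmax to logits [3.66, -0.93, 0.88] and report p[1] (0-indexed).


Exponentials: e^3.66=38.8613, e^-0.93=0.3946, e^0.88=2.4109
Sum = 41.6668
Softmax = [0.9327, 0.0095, 0.0579]
p[1] = 0.3946/41.6668 = 0.0095

0.0095


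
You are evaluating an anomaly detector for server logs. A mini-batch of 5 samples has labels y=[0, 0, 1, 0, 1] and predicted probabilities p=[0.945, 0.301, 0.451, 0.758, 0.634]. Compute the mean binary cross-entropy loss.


L[0] = -ln(1-0.945) = -ln(0.055) = 2.9004
L[1] = -ln(1-0.301) = -ln(0.699) = 0.3581
L[2] = -ln(0.451) = 0.7963
L[3] = -ln(1-0.758) = -ln(0.242) = 1.4188
L[4] = -ln(0.634) = 0.4557
mean = (2.9004 + 0.3581 + 0.7963 + 1.4188 + 0.4557)/5 = 1.1859

1.1859


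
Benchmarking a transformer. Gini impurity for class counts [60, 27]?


Probabilities: [60/87, 27/87] ≈ [0.6897, 0.3103]
Σpᵢ² = (3600 + 729)/87² = 4329/7569
Gini = 1 - Σpᵢ² = 1 - 4329/7569 = 0.4281

0.4281


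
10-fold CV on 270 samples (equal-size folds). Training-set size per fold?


Fold size = 270/10 = 27
Training per fold = 270 - 27 = 243

243


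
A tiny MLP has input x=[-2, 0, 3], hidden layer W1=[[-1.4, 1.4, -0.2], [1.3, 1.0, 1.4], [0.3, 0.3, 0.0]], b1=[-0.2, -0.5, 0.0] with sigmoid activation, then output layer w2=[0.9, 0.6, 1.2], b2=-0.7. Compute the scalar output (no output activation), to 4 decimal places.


z1[0] = (-1.4)·(-2) + (1.4)·(0) + (-0.2)·(3) - 0.2 = 2.0
z1[1] = (1.3)·(-2) + (1.0)·(0) + (1.4)·(3) - 0.5 = 1.1
z1[2] = (0.3)·(-2) + (0.3)·(0) + (0.0)·(3) + 0.0 = -0.6
h = sigmoid(z1) = [0.8808, 0.7503, 0.3543]
output = (0.9)·(0.8808) + (0.6)·(0.7503) + (1.2)·(0.3543) - 0.7 = 0.9681

0.9681


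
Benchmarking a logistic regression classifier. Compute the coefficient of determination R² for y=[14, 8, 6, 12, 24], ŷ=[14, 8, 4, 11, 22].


ȳ = 12.8
SS_res = Σ(y-ŷ)² = 9
SS_tot = Σ(y-ȳ)² = 196.8
R² = 1 - SS_res/SS_tot = 1 - 0.0457 = 0.9543

0.9543


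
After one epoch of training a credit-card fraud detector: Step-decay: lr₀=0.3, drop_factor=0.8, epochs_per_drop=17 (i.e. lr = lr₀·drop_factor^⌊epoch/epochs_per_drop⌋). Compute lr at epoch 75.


n_drops = ⌊75/17⌋ = 4
lr = 0.3·0.8^4 = 0.3·0.4096 = 0.12288

0.12288


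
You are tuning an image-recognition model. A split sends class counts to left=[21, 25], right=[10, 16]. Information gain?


Parent = [31, 41], H_parent = 0.986
H_left = 0.9945 (n=46), H_right = 0.9612 (n=26)
H_children = (46/72)·0.9945 + (26/72)·0.9612 = 0.9825
IG = 0.986 - 0.9825 = 0.0035

0.0035


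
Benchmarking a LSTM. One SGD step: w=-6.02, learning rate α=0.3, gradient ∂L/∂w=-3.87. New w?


w_new = w - α·∇
= -6.02 - 0.3·-3.87
= -6.02 + 1.161
= -4.859

-4.859


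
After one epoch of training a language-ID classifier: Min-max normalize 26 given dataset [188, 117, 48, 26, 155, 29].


min=26, max=188
(26-26)/(188-26) = 0/162 = 0.0

0.0


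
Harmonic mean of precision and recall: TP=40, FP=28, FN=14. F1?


Precision = 40/68 = 0.5882
Recall = 40/54 = 0.7407
F1 = 2·P·R/(P+R) = 2·TP/(2·TP+FP+FN) = 80/(80+28+14) = 80/122 = 0.6557

0.6557


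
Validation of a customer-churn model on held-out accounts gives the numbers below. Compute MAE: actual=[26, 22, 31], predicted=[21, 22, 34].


Absolute errors: |26-21|=5, |22-22|=0, |31-34|=3
Sum = 8
MAE = 8/3 = 8/3

8/3


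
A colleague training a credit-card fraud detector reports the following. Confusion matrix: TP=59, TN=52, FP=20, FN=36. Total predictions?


Total = TP + TN + FP + FN
= 59 + 52 + 20 + 36
= 167
(Predicted positive: 79, predicted negative: 88)

167


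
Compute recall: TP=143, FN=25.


Recall = TP/(TP+FN)
= 143/(143+25)
= 143/168 = 85.12%

85.12%


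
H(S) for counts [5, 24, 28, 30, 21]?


Probabilities: [5/108, 24/108, 28/108, 30/108, 21/108] ≈ [0.0463, 0.2222, 0.2593, 0.2778, 0.1944]
H = -((5/108)·log₂(5/108) + (24/108)·log₂(24/108) + (28/108)·log₂(28/108) + (30/108)·log₂(30/108) + (21/108)·log₂(21/108))
  = 2.1651 bits

2.1651 bits


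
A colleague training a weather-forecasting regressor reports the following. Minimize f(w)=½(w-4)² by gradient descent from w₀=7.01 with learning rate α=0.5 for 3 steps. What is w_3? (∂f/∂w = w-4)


step 1: grad = 7.01-4 = 3.01; w = 7.01 - 0.5·(3.01) = 5.505
step 2: grad = 5.505-4 = 1.505; w = 5.505 - 0.5·(1.505) = 4.7525
step 3: grad = 4.7525-4 = 0.7525; w = 4.7525 - 0.5·(0.7525) = 4.37625

4.37625


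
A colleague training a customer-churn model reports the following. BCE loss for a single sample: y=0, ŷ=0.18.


BCE = -[y·ln(p) + (1-y)·ln(1-p)]
= -0 - 1·ln(1-0.18)
= -ln(0.82) = 0.1985

0.1985


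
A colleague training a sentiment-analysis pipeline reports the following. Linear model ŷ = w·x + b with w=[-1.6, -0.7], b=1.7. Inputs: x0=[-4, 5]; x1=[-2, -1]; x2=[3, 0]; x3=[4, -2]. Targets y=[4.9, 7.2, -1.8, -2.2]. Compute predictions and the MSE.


ŷ0 = (-1.6)·(-4) + (-0.7)·(5) + 1.7 = 4.6
ŷ1 = (-1.6)·(-2) + (-0.7)·(-1) + 1.7 = 5.6
ŷ2 = (-1.6)·(3) + (-0.7)·(0) + 1.7 = -3.1
ŷ3 = (-1.6)·(4) + (-0.7)·(-2) + 1.7 = -3.3
errors² = [0.09, 2.56, 1.69, 1.21]
MSE = 5.5500/4 = 1.3875

1.3875


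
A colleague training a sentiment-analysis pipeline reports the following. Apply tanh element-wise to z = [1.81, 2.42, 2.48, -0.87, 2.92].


tanh(1.81) = 0.9478
tanh(2.42) = 0.9843
tanh(2.48) = 0.9861
tanh(-0.87) = -0.7014
tanh(2.92) = 0.9942
result = [0.9478, 0.9843, 0.9861, -0.7014, 0.9942]

[0.9478, 0.9843, 0.9861, -0.7014, 0.9942]


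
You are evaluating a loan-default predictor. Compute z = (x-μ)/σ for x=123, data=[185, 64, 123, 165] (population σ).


μ = 134.25, σ = 46.3216
z = (123 - 134.25)/46.3216 = -0.2429

-0.2429


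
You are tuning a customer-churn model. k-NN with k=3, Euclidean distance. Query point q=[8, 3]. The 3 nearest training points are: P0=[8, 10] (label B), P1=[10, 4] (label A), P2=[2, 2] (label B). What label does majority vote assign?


d(q,P0) = 7.0  (label B)
d(q,P1) = 2.2361  (label A)
d(q,P2) = 6.0828  (label B)
Votes: A=1, B=2
Majority → B

B


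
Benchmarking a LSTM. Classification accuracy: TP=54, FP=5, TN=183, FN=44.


Accuracy = (TP+TN)/(TP+TN+FP+FN)
= (54+183)/(286)
= 237/286 = 82.87%

82.87%


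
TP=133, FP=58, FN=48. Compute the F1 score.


Precision = 133/191 = 0.6963
Recall = 133/181 = 0.7348
F1 = 2·P·R/(P+R) = 2·TP/(2·TP+FP+FN) = 266/(266+58+48) = 266/372 = 0.7151

0.7151


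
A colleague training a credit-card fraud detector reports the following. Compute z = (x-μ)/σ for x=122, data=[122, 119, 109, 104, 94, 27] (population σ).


μ = 95.8333, σ = 32.1528
z = (122 - 95.8333)/32.1528 = 0.8138

0.8138


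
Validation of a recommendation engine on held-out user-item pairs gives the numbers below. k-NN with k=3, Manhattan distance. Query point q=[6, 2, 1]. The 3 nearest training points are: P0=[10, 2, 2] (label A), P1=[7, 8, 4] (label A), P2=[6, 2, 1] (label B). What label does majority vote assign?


d(q,P0) = 5  (label A)
d(q,P1) = 10  (label A)
d(q,P2) = 0  (label B)
Votes: A=2, B=1
Majority → A

A


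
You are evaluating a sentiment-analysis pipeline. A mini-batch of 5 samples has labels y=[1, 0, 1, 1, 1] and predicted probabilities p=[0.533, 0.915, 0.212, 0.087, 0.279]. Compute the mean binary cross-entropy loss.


L[0] = -ln(0.533) = 0.6292
L[1] = -ln(1-0.915) = -ln(0.085) = 2.4651
L[2] = -ln(0.212) = 1.5512
L[3] = -ln(0.087) = 2.4418
L[4] = -ln(0.279) = 1.2765
mean = (0.6292 + 2.4651 + 1.5512 + 2.4418 + 1.2765)/5 = 1.6728

1.6728


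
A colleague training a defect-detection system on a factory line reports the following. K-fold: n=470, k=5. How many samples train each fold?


Fold size = 470/5 = 94
Training per fold = 470 - 94 = 376

376


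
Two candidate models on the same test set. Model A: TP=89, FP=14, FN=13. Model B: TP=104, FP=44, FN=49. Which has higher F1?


Model A: P=89/103=0.8641, R=89/102=0.8725, F1=2PR/(P+R)=2TP/(2TP+FP+FN)=178/205=0.8683
Model B: P=104/148=0.7027, R=104/153=0.6797, F1=2PR/(P+R)=2TP/(2TP+FP+FN)=208/301=0.691
0.8683 > 0.691 → Model A

Model A


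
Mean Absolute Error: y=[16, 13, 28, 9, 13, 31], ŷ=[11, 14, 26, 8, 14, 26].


Absolute errors: |16-11|=5, |13-14|=1, |28-26|=2, |9-8|=1, |13-14|=1, |31-26|=5
Sum = 15
MAE = 15/6 = 5/2

5/2


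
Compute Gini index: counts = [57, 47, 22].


Probabilities: [57/126, 47/126, 22/126] ≈ [0.4524, 0.373, 0.1746]
Σpᵢ² = (3249 + 2209 + 484)/126² = 5942/15876
Gini = 1 - Σpᵢ² = 1 - 5942/15876 = 0.6257

0.6257


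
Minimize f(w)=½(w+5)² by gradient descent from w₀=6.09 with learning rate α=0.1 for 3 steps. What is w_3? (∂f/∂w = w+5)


step 1: grad = 6.09+5 = 11.09; w = 6.09 - 0.1·(11.09) = 4.981
step 2: grad = 4.981+5 = 9.981; w = 4.981 - 0.1·(9.981) = 3.9829
step 3: grad = 3.9829+5 = 8.9829; w = 3.9829 - 0.1·(8.9829) = 3.08461

3.08461


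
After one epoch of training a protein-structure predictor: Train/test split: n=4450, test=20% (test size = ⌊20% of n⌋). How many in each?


Test = ⌊4450·20/100⌋ = 890
Train = 4450 - 890 = 3560

Train: 3560, Test: 890


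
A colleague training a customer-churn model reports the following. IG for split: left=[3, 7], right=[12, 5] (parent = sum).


Parent = [15, 12], H_parent = 0.9911
H_left = 0.8813 (n=10), H_right = 0.874 (n=17)
H_children = (10/27)·0.8813 + (17/27)·0.874 = 0.8767
IG = 0.9911 - 0.8767 = 0.1144

0.1144


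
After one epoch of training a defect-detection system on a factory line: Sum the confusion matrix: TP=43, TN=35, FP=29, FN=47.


Total = TP + TN + FP + FN
= 43 + 35 + 29 + 47
= 154
(Predicted positive: 72, predicted negative: 82)

154


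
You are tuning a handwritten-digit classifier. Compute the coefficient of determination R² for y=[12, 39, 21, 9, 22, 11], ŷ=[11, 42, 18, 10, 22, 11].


ȳ = 19
SS_res = Σ(y-ŷ)² = 20
SS_tot = Σ(y-ȳ)² = 626
R² = 1 - SS_res/SS_tot = 1 - 0.0319 = 0.9681

0.9681


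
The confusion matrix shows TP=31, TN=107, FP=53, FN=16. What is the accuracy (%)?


Accuracy = (TP+TN)/(TP+TN+FP+FN)
= (31+107)/(207)
= 138/207 = 66.67%

66.67%


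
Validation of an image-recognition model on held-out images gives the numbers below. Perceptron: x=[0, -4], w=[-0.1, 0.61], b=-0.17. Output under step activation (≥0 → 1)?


z = (0)·(-0.1) + (-4)·(0.61) - 0.17
  = -2.61
step(z) = 0 (z<0)

0


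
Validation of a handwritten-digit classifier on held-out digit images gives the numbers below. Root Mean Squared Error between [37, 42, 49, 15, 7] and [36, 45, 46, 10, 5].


MSE = 48/5 = 9.6
RMSE = √(48/5) = 3.0984

3.0984


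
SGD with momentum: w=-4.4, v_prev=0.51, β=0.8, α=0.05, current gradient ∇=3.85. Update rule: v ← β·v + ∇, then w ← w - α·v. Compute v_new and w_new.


v_new = 0.8·0.51 + 3.85 = 0.408 + 3.85 = 4.258
w_new = -4.4 - 0.05·4.258 = -4.4 - 0.2129 = -4.6129

v_new=4.258, w_new=-4.6129


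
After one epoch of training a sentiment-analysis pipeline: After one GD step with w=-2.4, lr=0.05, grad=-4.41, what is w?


w_new = w - α·∇
= -2.4 - 0.05·-4.41
= -2.4 + 0.2205
= -2.1795

-2.1795


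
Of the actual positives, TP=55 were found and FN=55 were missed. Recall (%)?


Recall = TP/(TP+FN)
= 55/(55+55)
= 55/110 = 50.0%

50.0%


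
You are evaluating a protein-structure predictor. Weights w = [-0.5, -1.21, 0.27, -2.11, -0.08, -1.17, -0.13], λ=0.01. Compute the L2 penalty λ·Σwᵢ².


‖w‖₂² = (-0.5)² + (-1.21)² + (0.27)² + (-2.11)² + (-0.08)² + (-1.17)² + (-0.13)²
     = 0.25 + 1.4641 + 0.0729 + 4.4521 + 0.0064 + 1.3689 + 0.0169
     = 7.6313
λ·‖w‖₂² = 0.01·7.6313 = 0.076313

0.076313


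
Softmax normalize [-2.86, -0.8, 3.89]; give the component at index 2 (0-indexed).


Exponentials: e^-2.86=0.0573, e^-0.8=0.4493, e^3.89=48.9109
Sum = 49.4175
Softmax = [0.0012, 0.0091, 0.9897]
p[2] = 48.9109/49.4175 = 0.9897

0.9897


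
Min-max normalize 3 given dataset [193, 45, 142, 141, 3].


min=3, max=193
(3-3)/(193-3) = 0/190 = 0.0

0.0


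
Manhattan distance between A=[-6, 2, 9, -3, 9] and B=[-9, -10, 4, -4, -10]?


d = |-6+ 9| + |2+ 10| + |9-4| + |-3+ 4| + |9+ 10|
  = 3 + 12 + 5 + 1 + 19
  = 40

40


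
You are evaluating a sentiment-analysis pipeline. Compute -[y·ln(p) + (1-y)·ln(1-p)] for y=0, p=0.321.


BCE = -[y·ln(p) + (1-y)·ln(1-p)]
= -0 - 1·ln(1-0.321)
= -ln(0.679) = 0.3871

0.3871


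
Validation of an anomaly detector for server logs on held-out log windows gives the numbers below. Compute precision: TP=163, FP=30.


Precision = TP/(TP+FP)
= 163/(163+30)
= 163/193 = 84.46%

84.46%


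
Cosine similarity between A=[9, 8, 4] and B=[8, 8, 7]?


A·B = 9·8 + 8·8 + 4·7 = 164
‖A‖ = √161 = 12.6886, ‖B‖ = √177 = 13.3041
cos = 164/(√161·√177) = 164/√28497 = 0.9715

0.9715


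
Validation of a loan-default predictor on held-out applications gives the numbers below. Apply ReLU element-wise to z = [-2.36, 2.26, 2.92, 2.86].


ReLU(-2.36) = max(0, -2.36) = 0.0
ReLU(2.26) = max(0, 2.26) = 2.26
ReLU(2.92) = max(0, 2.92) = 2.92
ReLU(2.86) = max(0, 2.86) = 2.86
result = [0.0, 2.26, 2.92, 2.86]

[0.0, 2.26, 2.92, 2.86]


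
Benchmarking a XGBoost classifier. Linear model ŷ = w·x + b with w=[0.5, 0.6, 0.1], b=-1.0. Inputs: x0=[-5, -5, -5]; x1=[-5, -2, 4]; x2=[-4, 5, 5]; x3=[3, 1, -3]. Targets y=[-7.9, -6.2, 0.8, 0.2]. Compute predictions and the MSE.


ŷ0 = (0.5)·(-5) + (0.6)·(-5) + (0.1)·(-5) - 1.0 = -7.0
ŷ1 = (0.5)·(-5) + (0.6)·(-2) + (0.1)·(4) - 1.0 = -4.3
ŷ2 = (0.5)·(-4) + (0.6)·(5) + (0.1)·(5) - 1.0 = 0.5
ŷ3 = (0.5)·(3) + (0.6)·(1) + (0.1)·(-3) - 1.0 = 0.8
errors² = [0.81, 3.61, 0.09, 0.36]
MSE = 4.8700/4 = 1.2175

1.2175


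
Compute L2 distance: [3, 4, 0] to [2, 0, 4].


d = √((3-2)² + (4-0)² + (0-4)²)
  = √(1 + 16 + 16)
  = √33 = 5.7446

5.7446


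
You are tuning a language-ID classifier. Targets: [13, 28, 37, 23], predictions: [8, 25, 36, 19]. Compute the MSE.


Squared errors: (13-8)²=25, (28-25)²=9, (37-36)²=1, (23-19)²=16
Sum = 51
MSE = 51/4 = 51/4

51/4


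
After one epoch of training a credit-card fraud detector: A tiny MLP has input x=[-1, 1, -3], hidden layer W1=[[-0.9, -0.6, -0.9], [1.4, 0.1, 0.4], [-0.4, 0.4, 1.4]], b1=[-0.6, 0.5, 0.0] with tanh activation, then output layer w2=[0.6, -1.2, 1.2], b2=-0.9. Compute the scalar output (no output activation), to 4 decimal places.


z1[0] = (-0.9)·(-1) + (-0.6)·(1) + (-0.9)·(-3) - 0.6 = 2.4
z1[1] = (1.4)·(-1) + (0.1)·(1) + (0.4)·(-3) + 0.5 = -2.0
z1[2] = (-0.4)·(-1) + (0.4)·(1) + (1.4)·(-3) + 0.0 = -3.4
h = tanh(z1) = [0.9837, -0.964, -0.9978]
output = (0.6)·(0.9837) + (-1.2)·(-0.964) + (1.2)·(-0.9978) - 0.9 = -0.3503

-0.3503


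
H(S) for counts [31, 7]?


Probabilities: [31/38, 7/38] ≈ [0.8158, 0.1842]
H = -((31/38)·log₂(31/38) + (7/38)·log₂(7/38))
  = 0.6892 bits

0.6892 bits


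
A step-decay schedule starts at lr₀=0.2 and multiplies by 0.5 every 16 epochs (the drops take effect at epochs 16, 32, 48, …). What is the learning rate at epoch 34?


n_drops = ⌊34/16⌋ = 2
lr = 0.2·0.5^2 = 0.2·0.25 = 0.05

0.05


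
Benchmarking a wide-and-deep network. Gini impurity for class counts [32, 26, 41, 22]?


Probabilities: [32/121, 26/121, 41/121, 22/121] ≈ [0.2645, 0.2149, 0.3388, 0.1818]
Σpᵢ² = (1024 + 676 + 1681 + 484)/121² = 3865/14641
Gini = 1 - Σpᵢ² = 1 - 3865/14641 = 0.736

0.736
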